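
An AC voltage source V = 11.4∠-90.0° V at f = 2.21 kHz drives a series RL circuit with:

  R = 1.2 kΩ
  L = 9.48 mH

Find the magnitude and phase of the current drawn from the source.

Step 1 — Angular frequency: ω = 2π·f = 2π·2210 = 1.389e+04 rad/s.
Step 2 — Component impedances:
  R: Z = R = 1200 Ω
  L: Z = jωL = j·1.389e+04·0.00948 = 0 + j131.6 Ω
Step 3 — Series combination: Z_total = R + L = 1200 + j131.6 Ω = 1207∠6.3° Ω.
Step 4 — Source phasor: V = 11.4∠-90.0° V = 0 - j11.4 V.
Step 5 — Ohm's law: I = V / Z_total = (0 - j11.4) / (1200 + j131.6) = -0.00103 - j0.009387 A.
Step 6 — Convert to polar: |I| = 0.009443 A, ∠I = -96.3°.

I = 0.009443∠-96.3° A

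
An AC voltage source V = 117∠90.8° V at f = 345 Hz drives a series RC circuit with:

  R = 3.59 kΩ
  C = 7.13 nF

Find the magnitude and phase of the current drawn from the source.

Step 1 — Angular frequency: ω = 2π·f = 2π·345 = 2168 rad/s.
Step 2 — Component impedances:
  R: Z = R = 3590 Ω
  C: Z = 1/(jωC) = -j/(ω·C) = 0 - j6.47e+04 Ω
Step 3 — Series combination: Z_total = R + C = 3590 - j6.47e+04 Ω = 6.48e+04∠-86.8° Ω.
Step 4 — Source phasor: V = 117∠90.8° V = -1.634 + j117 V.
Step 5 — Ohm's law: I = V / Z_total = (-1.634 + j117) / (3590 - j6.47e+04) = -0.001804 + j7.485e-05 A.
Step 6 — Convert to polar: |I| = 0.001806 A, ∠I = 177.6°.

I = 0.001806∠177.6° A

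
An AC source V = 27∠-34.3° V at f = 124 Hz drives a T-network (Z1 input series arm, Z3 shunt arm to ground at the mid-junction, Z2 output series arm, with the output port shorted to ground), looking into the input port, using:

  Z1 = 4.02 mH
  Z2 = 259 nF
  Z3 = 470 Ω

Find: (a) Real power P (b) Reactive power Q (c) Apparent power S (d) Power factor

Step 1 — Angular frequency: ω = 2π·f = 2π·124 = 779.1 rad/s.
Step 2 — Component impedances:
  Z1: Z = jωL = j·779.1·0.00402 = 0 + j3.132 Ω
  Z2: Z = 1/(jωC) = -j/(ω·C) = 0 - j4956 Ω
  Z3: Z = R = 470 Ω
Step 3 — With the output port shorted to ground, the output series arm Z2 runs from the junction to ground; the shunt arm Z3 also runs from the junction to ground. They appear in parallel: Z3 || Z2 = 465.8 - j44.18 Ω.
Step 4 — Series with input arm Z1: Z_in = Z1 + (Z3 || Z2) = 465.8 - j41.05 Ω = 467.6∠-5.0° Ω.
Step 5 — Source phasor: V = 27∠-34.3° V = 22.3 - j15.22 V.
Step 6 — Current: I = V / Z = 0.05037 - j0.02823 A = 0.05774∠-29.3° A.
Step 7 — Complex power: S = V·I* = 1.553 - j0.1368 VA.
Step 8 — Real power: P = Re(S) = 1.553 W.
Step 9 — Reactive power: Q = Im(S) = -0.1368 VAR.
Step 10 — Apparent power: |S| = 1.559 VA.
Step 11 — Power factor: PF = P/|S| = 0.9961 (leading).

(a) P = 1.553 W  (b) Q = -0.1368 VAR  (c) S = 1.559 VA  (d) PF = 0.9961 (leading)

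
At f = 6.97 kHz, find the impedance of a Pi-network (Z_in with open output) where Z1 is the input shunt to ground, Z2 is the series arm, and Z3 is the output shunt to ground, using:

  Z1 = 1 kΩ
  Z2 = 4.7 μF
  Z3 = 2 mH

Step 1 — Angular frequency: ω = 2π·f = 2π·6970 = 4.379e+04 rad/s.
Step 2 — Component impedances:
  Z1: Z = R = 1000 Ω
  Z2: Z = 1/(jωC) = -j/(ω·C) = 0 - j4.858 Ω
  Z3: Z = jωL = j·4.379e+04·0.002 = 0 + j87.59 Ω
Step 3 — With open output, the series arm Z2 and the output shunt Z3 appear in series to ground: Z2 + Z3 = 0 + j82.73 Ω.
Step 4 — Parallel with input shunt Z1: Z_in = Z1 || (Z2 + Z3) = 6.798 + j82.17 Ω = 82.45∠85.3° Ω.

Z = 6.798 + j82.17 Ω = 82.45∠85.3° Ω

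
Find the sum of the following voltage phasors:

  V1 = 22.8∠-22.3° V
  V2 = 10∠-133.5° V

Step 1 — Convert each phasor to rectangular form:
  V1 = 22.8·(cos(-22.3°) + j·sin(-22.3°)) = 21.09 - j8.652 V
  V2 = 10·(cos(-133.5°) + j·sin(-133.5°)) = -6.884 - j7.254 V
Step 2 — Sum components: V_total = 14.21 - j15.91 V.
Step 3 — Convert to polar: |V_total| = 21.33 V, ∠V_total = -48.2°.

V_total = 21.33∠-48.2° V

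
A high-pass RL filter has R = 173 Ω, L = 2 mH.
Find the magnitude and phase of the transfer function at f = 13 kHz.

Step 1 — Angular frequency: ω = 2π·1.3e+04 = 8.168e+04 rad/s.
Step 2 — Transfer function: H(jω) = jωL/(R + jωL).
Step 3 — Numerator jωL = j·163.4; denominator R + jωL = 173 + j163.4.
Step 4 — H = 0.4714 + j0.4992.
Step 5 — Magnitude: |H| = 0.6866 (-3.3 dB); phase: φ = 46.6°.

|H| = 0.6866 (-3.3 dB), φ = 46.6°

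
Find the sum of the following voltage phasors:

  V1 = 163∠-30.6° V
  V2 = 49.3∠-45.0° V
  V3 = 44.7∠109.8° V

Step 1 — Convert each phasor to rectangular form:
  V1 = 163·(cos(-30.6°) + j·sin(-30.6°)) = 140.3 - j82.97 V
  V2 = 49.3·(cos(-45.0°) + j·sin(-45.0°)) = 34.86 - j34.86 V
  V3 = 44.7·(cos(109.8°) + j·sin(109.8°)) = -15.14 + j42.06 V
Step 2 — Sum components: V_total = 160 - j75.78 V.
Step 3 — Convert to polar: |V_total| = 177.1 V, ∠V_total = -25.3°.

V_total = 177.1∠-25.3° V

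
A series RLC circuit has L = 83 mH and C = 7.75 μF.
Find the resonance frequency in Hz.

Step 1 — Resonance condition Im(Z)=0 gives ω₀ = 1/√(LC).
Step 2 — ω₀ = 1/√(0.083·7.75e-06) = 1247 rad/s.
Step 3 — f₀ = ω₀/(2π) = 198.4 Hz.

f₀ = 198.4 Hz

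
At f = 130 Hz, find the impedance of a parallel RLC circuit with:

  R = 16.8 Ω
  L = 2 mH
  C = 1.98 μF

Step 1 — Angular frequency: ω = 2π·f = 2π·130 = 816.8 rad/s.
Step 2 — Component impedances:
  R: Z = R = 16.8 Ω
  L: Z = jωL = j·816.8·0.002 = 0 + j1.634 Ω
  C: Z = 1/(jωC) = -j/(ω·C) = 0 - j618.3 Ω
Step 3 — Parallel combination: 1/Z_total = 1/R + 1/L + 1/C; Z_total = 0.1582 + j1.623 Ω = 1.63∠84.4° Ω.

Z = 0.1582 + j1.623 Ω = 1.63∠84.4° Ω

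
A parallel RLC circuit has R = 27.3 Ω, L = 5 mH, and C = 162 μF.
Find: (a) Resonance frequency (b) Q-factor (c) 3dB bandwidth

Step 1 — Resonance: ω₀ = 1/√(LC) = 1/√(0.005·0.000162) = 1111 rad/s.
Step 2 — f₀ = ω₀/(2π) = 176.8 Hz.
Step 3 — Parallel Q: Q = R/(ω₀L) = 27.3/(1111·0.005) = 4.914.
Step 4 — Bandwidth: Δω = ω₀/Q = 226.1 rad/s; BW = Δω/(2π) = 35.99 Hz.

(a) f₀ = 176.8 Hz  (b) Q = 4.914  (c) BW = 35.99 Hz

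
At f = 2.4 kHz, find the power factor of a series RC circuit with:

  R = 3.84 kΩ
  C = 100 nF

Step 1 — Angular frequency: ω = 2π·f = 2π·2400 = 1.508e+04 rad/s.
Step 2 — Component impedances:
  R: Z = R = 3840 Ω
  C: Z = 1/(jωC) = -j/(ω·C) = 0 - j663.1 Ω
Step 3 — Series combination: Z_total = R + C = 3840 - j663.1 Ω = 3897∠-9.8° Ω.
Step 4 — Power factor: PF = cos(φ) = Re(Z)/|Z| = 3840/3897 = 0.9854.
Step 5 — Type: Im(Z) = -663.1 ⇒ leading (phase φ = -9.8°).

PF = 0.9854 (leading, φ = -9.8°)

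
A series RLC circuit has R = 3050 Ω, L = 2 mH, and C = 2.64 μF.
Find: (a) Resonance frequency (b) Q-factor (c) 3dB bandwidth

Step 1 — Resonance condition Im(Z)=0 gives ω₀ = 1/√(LC).
Step 2 — ω₀ = 1/√(0.002·2.64e-06) = 1.376e+04 rad/s.
Step 3 — f₀ = ω₀/(2π) = 2190 Hz.
Step 4 — Series Q: Q = ω₀L/R = 1.376e+04·0.002/3050 = 0.009024.
Step 5 — 3dB bandwidth: Δω = ω₀/Q = 1.525e+06 rad/s; BW = Δω/(2π) = 2.427e+05 Hz.

(a) f₀ = 2190 Hz  (b) Q = 0.009024  (c) BW = 2.427e+05 Hz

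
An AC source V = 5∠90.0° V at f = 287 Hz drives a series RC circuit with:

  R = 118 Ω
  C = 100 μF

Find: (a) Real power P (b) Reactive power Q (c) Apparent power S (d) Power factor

Step 1 — Angular frequency: ω = 2π·f = 2π·287 = 1803 rad/s.
Step 2 — Component impedances:
  R: Z = R = 118 Ω
  C: Z = 1/(jωC) = -j/(ω·C) = 0 - j5.545 Ω
Step 3 — Series combination: Z_total = R + C = 118 - j5.545 Ω = 118.1∠-2.7° Ω.
Step 4 — Source phasor: V = 5∠90.0° V = 0 + j5 V.
Step 5 — Current: I = V / Z = -0.001987 + j0.04228 A = 0.04233∠92.7° A.
Step 6 — Complex power: S = V·I* = 0.2114 - j0.009935 VA.
Step 7 — Real power: P = Re(S) = 0.2114 W.
Step 8 — Reactive power: Q = Im(S) = -0.009935 VAR.
Step 9 — Apparent power: |S| = 0.2116 VA.
Step 10 — Power factor: PF = P/|S| = 0.9989 (leading).

(a) P = 0.2114 W  (b) Q = -0.009935 VAR  (c) S = 0.2116 VA  (d) PF = 0.9989 (leading)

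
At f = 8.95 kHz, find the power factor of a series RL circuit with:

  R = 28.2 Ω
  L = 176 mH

Step 1 — Angular frequency: ω = 2π·f = 2π·8950 = 5.623e+04 rad/s.
Step 2 — Component impedances:
  R: Z = R = 28.2 Ω
  L: Z = jωL = j·5.623e+04·0.176 = 0 + j9897 Ω
Step 3 — Series combination: Z_total = R + L = 28.2 + j9897 Ω = 9897∠89.8° Ω.
Step 4 — Power factor: PF = cos(φ) = Re(Z)/|Z| = 28.2/9897 = 0.002849.
Step 5 — Type: Im(Z) = 9897 ⇒ lagging (phase φ = 89.8°).

PF = 0.002849 (lagging, φ = 89.8°)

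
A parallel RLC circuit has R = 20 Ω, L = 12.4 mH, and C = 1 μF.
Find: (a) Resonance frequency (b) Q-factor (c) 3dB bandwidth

Step 1 — Resonance: ω₀ = 1/√(LC) = 1/√(0.0124·1e-06) = 8980 rad/s.
Step 2 — f₀ = ω₀/(2π) = 1429 Hz.
Step 3 — Parallel Q: Q = R/(ω₀L) = 20/(8980·0.0124) = 0.1796.
Step 4 — Bandwidth: Δω = ω₀/Q = 5e+04 rad/s; BW = Δω/(2π) = 7958 Hz.

(a) f₀ = 1429 Hz  (b) Q = 0.1796  (c) BW = 7958 Hz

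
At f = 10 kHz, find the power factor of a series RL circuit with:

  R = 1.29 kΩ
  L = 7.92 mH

Step 1 — Angular frequency: ω = 2π·f = 2π·1e+04 = 6.283e+04 rad/s.
Step 2 — Component impedances:
  R: Z = R = 1290 Ω
  L: Z = jωL = j·6.283e+04·0.00792 = 0 + j497.6 Ω
Step 3 — Series combination: Z_total = R + L = 1290 + j497.6 Ω = 1383∠21.1° Ω.
Step 4 — Power factor: PF = cos(φ) = Re(Z)/|Z| = 1290/1382.7 = 0.933.
Step 5 — Type: Im(Z) = 497.6 ⇒ lagging (phase φ = 21.1°).

PF = 0.933 (lagging, φ = 21.1°)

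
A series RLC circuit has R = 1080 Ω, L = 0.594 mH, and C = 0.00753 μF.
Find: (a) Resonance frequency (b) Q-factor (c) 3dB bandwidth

Step 1 — Resonance: ω₀ = 1/√(LC) = 1/√(0.000594·7.53e-09) = 4.728e+05 rad/s.
Step 2 — f₀ = ω₀/(2π) = 7.525e+04 Hz.
Step 3 — Series Q: Q = ω₀L/R = 4.728e+05·0.000594/1080 = 0.2601.
Step 4 — Bandwidth: Δω = ω₀/Q = 1.818e+06 rad/s; BW = Δω/(2π) = 2.894e+05 Hz.

(a) f₀ = 7.525e+04 Hz  (b) Q = 0.2601  (c) BW = 2.894e+05 Hz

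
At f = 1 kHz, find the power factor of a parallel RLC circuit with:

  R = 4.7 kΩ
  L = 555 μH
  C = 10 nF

Step 1 — Angular frequency: ω = 2π·f = 2π·1000 = 6283 rad/s.
Step 2 — Component impedances:
  R: Z = R = 4700 Ω
  L: Z = jωL = j·6283·0.000555 = 0 + j3.487 Ω
  C: Z = 1/(jωC) = -j/(ω·C) = 0 - j1.592e+04 Ω
Step 3 — Parallel combination: 1/Z_total = 1/R + 1/L + 1/C; Z_total = 0.002588 + j3.488 Ω = 3.488∠90.0° Ω.
Step 4 — Power factor: PF = cos(φ) = Re(Z)/|Z| = 0.0025884/3.4879 = 0.0007421.
Step 5 — Type: Im(Z) = 3.488 ⇒ lagging (phase φ = 90.0°).

PF = 0.0007421 (lagging, φ = 90.0°)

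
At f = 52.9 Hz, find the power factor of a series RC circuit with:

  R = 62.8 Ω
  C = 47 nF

Step 1 — Angular frequency: ω = 2π·f = 2π·52.9 = 332.4 rad/s.
Step 2 — Component impedances:
  R: Z = R = 62.8 Ω
  C: Z = 1/(jωC) = -j/(ω·C) = 0 - j6.401e+04 Ω
Step 3 — Series combination: Z_total = R + C = 62.8 - j6.401e+04 Ω = 6.401e+04∠-89.9° Ω.
Step 4 — Power factor: PF = cos(φ) = Re(Z)/|Z| = 62.8/6.401e+04 = 0.0009811.
Step 5 — Type: Im(Z) = -6.401e+04 ⇒ leading (phase φ = -89.9°).

PF = 0.0009811 (leading, φ = -89.9°)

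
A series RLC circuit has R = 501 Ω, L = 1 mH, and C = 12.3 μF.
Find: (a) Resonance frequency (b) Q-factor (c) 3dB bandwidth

Step 1 — Resonance: ω₀ = 1/√(LC) = 1/√(0.001·1.23e-05) = 9017 rad/s.
Step 2 — f₀ = ω₀/(2π) = 1435 Hz.
Step 3 — Series Q: Q = ω₀L/R = 9017·0.001/501 = 0.018.
Step 4 — Bandwidth: Δω = ω₀/Q = 5.01e+05 rad/s; BW = Δω/(2π) = 7.974e+04 Hz.

(a) f₀ = 1435 Hz  (b) Q = 0.018  (c) BW = 7.974e+04 Hz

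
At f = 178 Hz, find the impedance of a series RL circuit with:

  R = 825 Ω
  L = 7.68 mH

Step 1 — Angular frequency: ω = 2π·f = 2π·178 = 1118 rad/s.
Step 2 — Component impedances:
  R: Z = R = 825 Ω
  L: Z = jωL = j·1118·0.00768 = 0 + j8.589 Ω
Step 3 — Series combination: Z_total = R + L = 825 + j8.589 Ω = 825∠0.6° Ω.

Z = 825 + j8.589 Ω = 825∠0.6° Ω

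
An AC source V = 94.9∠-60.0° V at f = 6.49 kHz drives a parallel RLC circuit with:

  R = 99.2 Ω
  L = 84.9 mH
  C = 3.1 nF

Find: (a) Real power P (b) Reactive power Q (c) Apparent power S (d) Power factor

Step 1 — Angular frequency: ω = 2π·f = 2π·6490 = 4.078e+04 rad/s.
Step 2 — Component impedances:
  R: Z = R = 99.2 Ω
  L: Z = jωL = j·4.078e+04·0.0849 = 0 + j3462 Ω
  C: Z = 1/(jωC) = -j/(ω·C) = 0 - j7911 Ω
Step 3 — Parallel combination: 1/Z_total = 1/R + 1/L + 1/C; Z_total = 99.17 + j1.598 Ω = 99.19∠0.9° Ω.
Step 4 — Source phasor: V = 94.9∠-60.0° V = 47.45 - j82.19 V.
Step 5 — Current: I = V / Z = 0.465 - j0.8362 A = 0.9568∠-60.9° A.
Step 6 — Complex power: S = V·I* = 90.79 + j1.463 VA.
Step 7 — Real power: P = Re(S) = 90.79 W.
Step 8 — Reactive power: Q = Im(S) = 1.463 VAR.
Step 9 — Apparent power: |S| = 90.8 VA.
Step 10 — Power factor: PF = P/|S| = 0.9999 (lagging).

(a) P = 90.79 W  (b) Q = 1.463 VAR  (c) S = 90.8 VA  (d) PF = 0.9999 (lagging)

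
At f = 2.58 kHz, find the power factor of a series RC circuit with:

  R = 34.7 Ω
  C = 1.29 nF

Step 1 — Angular frequency: ω = 2π·f = 2π·2580 = 1.621e+04 rad/s.
Step 2 — Component impedances:
  R: Z = R = 34.7 Ω
  C: Z = 1/(jωC) = -j/(ω·C) = 0 - j4.782e+04 Ω
Step 3 — Series combination: Z_total = R + C = 34.7 - j4.782e+04 Ω = 4.782e+04∠-90.0° Ω.
Step 4 — Power factor: PF = cos(φ) = Re(Z)/|Z| = 34.7/4.782e+04 = 0.0007256.
Step 5 — Type: Im(Z) = -4.782e+04 ⇒ leading (phase φ = -90.0°).

PF = 0.0007256 (leading, φ = -90.0°)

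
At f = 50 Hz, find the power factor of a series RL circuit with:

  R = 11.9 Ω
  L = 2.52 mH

Step 1 — Angular frequency: ω = 2π·f = 2π·50 = 314.2 rad/s.
Step 2 — Component impedances:
  R: Z = R = 11.9 Ω
  L: Z = jωL = j·314.2·0.00252 = 0 + j0.7917 Ω
Step 3 — Series combination: Z_total = R + L = 11.9 + j0.7917 Ω = 11.93∠3.8° Ω.
Step 4 — Power factor: PF = cos(φ) = Re(Z)/|Z| = 11.9/11.926 = 0.9978.
Step 5 — Type: Im(Z) = 0.7917 ⇒ lagging (phase φ = 3.8°).

PF = 0.9978 (lagging, φ = 3.8°)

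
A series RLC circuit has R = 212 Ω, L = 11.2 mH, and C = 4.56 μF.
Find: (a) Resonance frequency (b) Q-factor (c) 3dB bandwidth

Step 1 — Resonance: ω₀ = 1/√(LC) = 1/√(0.0112·4.56e-06) = 4425 rad/s.
Step 2 — f₀ = ω₀/(2π) = 704.3 Hz.
Step 3 — Series Q: Q = ω₀L/R = 4425·0.0112/212 = 0.2338.
Step 4 — Bandwidth: Δω = ω₀/Q = 1.893e+04 rad/s; BW = Δω/(2π) = 3013 Hz.

(a) f₀ = 704.3 Hz  (b) Q = 0.2338  (c) BW = 3013 Hz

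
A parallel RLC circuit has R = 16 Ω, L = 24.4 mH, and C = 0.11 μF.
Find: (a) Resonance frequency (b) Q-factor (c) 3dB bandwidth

Step 1 — Resonance: ω₀ = 1/√(LC) = 1/√(0.0244·1.1e-07) = 1.93e+04 rad/s.
Step 2 — f₀ = ω₀/(2π) = 3072 Hz.
Step 3 — Parallel Q: Q = R/(ω₀L) = 16/(1.93e+04·0.0244) = 0.03397.
Step 4 — Bandwidth: Δω = ω₀/Q = 5.682e+05 rad/s; BW = Δω/(2π) = 9.043e+04 Hz.

(a) f₀ = 3072 Hz  (b) Q = 0.03397  (c) BW = 9.043e+04 Hz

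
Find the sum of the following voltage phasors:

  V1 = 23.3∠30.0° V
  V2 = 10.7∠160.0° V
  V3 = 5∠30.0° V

Step 1 — Convert each phasor to rectangular form:
  V1 = 23.3·(cos(30.0°) + j·sin(30.0°)) = 20.18 + j11.65 V
  V2 = 10.7·(cos(160.0°) + j·sin(160.0°)) = -10.05 + j3.66 V
  V3 = 5·(cos(30.0°) + j·sin(30.0°)) = 4.33 + j2.5 V
Step 2 — Sum components: V_total = 14.45 + j17.81 V.
Step 3 — Convert to polar: |V_total| = 22.94 V, ∠V_total = 50.9°.

V_total = 22.94∠50.9° V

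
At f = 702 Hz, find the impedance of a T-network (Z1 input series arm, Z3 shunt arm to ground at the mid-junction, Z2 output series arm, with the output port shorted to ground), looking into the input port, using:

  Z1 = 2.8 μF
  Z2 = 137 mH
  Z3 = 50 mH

Step 1 — Angular frequency: ω = 2π·f = 2π·702 = 4411 rad/s.
Step 2 — Component impedances:
  Z1: Z = 1/(jωC) = -j/(ω·C) = 0 - j80.97 Ω
  Z2: Z = jωL = j·4411·0.137 = 0 + j604.3 Ω
  Z3: Z = jωL = j·4411·0.05 = 0 + j220.5 Ω
Step 3 — With the output port shorted to ground, the output series arm Z2 runs from the junction to ground; the shunt arm Z3 also runs from the junction to ground. They appear in parallel: Z3 || Z2 = 0 + j161.6 Ω.
Step 4 — Series with input arm Z1: Z_in = Z1 + (Z3 || Z2) = 0 + j80.6 Ω = 80.6∠90.0° Ω.

Z = 0 + j80.6 Ω = 80.6∠90.0° Ω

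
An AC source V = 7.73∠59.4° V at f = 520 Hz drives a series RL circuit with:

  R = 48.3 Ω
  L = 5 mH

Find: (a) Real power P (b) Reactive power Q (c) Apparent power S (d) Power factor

Step 1 — Angular frequency: ω = 2π·f = 2π·520 = 3267 rad/s.
Step 2 — Component impedances:
  R: Z = R = 48.3 Ω
  L: Z = jωL = j·3267·0.005 = 0 + j16.34 Ω
Step 3 — Series combination: Z_total = R + L = 48.3 + j16.34 Ω = 50.99∠18.7° Ω.
Step 4 — Source phasor: V = 7.73∠59.4° V = 3.935 + j6.654 V.
Step 5 — Current: I = V / Z = 0.1149 + j0.09889 A = 0.1516∠40.7° A.
Step 6 — Complex power: S = V·I* = 1.11 + j0.3755 VA.
Step 7 — Real power: P = Re(S) = 1.11 W.
Step 8 — Reactive power: Q = Im(S) = 0.3755 VAR.
Step 9 — Apparent power: |S| = 1.172 VA.
Step 10 — Power factor: PF = P/|S| = 0.9473 (lagging).

(a) P = 1.11 W  (b) Q = 0.3755 VAR  (c) S = 1.172 VA  (d) PF = 0.9473 (lagging)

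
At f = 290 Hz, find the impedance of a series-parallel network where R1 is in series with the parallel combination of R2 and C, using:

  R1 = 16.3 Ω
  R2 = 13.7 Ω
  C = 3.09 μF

Step 1 — Angular frequency: ω = 2π·f = 2π·290 = 1822 rad/s.
Step 2 — Component impedances:
  R1: Z = R = 16.3 Ω
  R2: Z = R = 13.7 Ω
  C: Z = 1/(jωC) = -j/(ω·C) = 0 - j177.6 Ω
Step 3 — Parallel branch: R2 || C = 1/(1/R2 + 1/C) = 13.62 - j1.051 Ω.
Step 4 — Series with R1: Z_total = R1 + (R2 || C) = 29.92 - j1.051 Ω = 29.94∠-2.0° Ω.

Z = 29.92 - j1.051 Ω = 29.94∠-2.0° Ω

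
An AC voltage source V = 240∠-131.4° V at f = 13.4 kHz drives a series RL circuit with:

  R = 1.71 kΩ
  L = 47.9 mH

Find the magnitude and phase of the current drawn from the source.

Step 1 — Angular frequency: ω = 2π·f = 2π·1.34e+04 = 8.419e+04 rad/s.
Step 2 — Component impedances:
  R: Z = R = 1710 Ω
  L: Z = jωL = j·8.419e+04·0.0479 = 0 + j4033 Ω
Step 3 — Series combination: Z_total = R + L = 1710 + j4033 Ω = 4380∠67.0° Ω.
Step 4 — Source phasor: V = 240∠-131.4° V = -158.7 - j180 V.
Step 5 — Ohm's law: I = V / Z_total = (-158.7 - j180) / (1710 + j4033) = -0.05198 + j0.01731 A.
Step 6 — Convert to polar: |I| = 0.05479 A, ∠I = 161.6°.

I = 0.05479∠161.6° A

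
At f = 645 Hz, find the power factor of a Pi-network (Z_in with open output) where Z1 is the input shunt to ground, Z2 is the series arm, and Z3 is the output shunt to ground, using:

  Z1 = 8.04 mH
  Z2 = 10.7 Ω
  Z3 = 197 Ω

Step 1 — Angular frequency: ω = 2π·f = 2π·645 = 4053 rad/s.
Step 2 — Component impedances:
  Z1: Z = jωL = j·4053·0.00804 = 0 + j32.58 Ω
  Z2: Z = R = 10.7 Ω
  Z3: Z = R = 197 Ω
Step 3 — With open output, the series arm Z2 and the output shunt Z3 appear in series to ground: Z2 + Z3 = 207.7 Ω.
Step 4 — Parallel with input shunt Z1: Z_in = Z1 || (Z2 + Z3) = 4.989 + j31.8 Ω = 32.19∠81.1° Ω.
Step 5 — Power factor: PF = cos(φ) = Re(Z)/|Z| = 4.989/32.19 = 0.155.
Step 6 — Type: Im(Z) = 31.8 ⇒ lagging (phase φ = 81.1°).

PF = 0.155 (lagging, φ = 81.1°)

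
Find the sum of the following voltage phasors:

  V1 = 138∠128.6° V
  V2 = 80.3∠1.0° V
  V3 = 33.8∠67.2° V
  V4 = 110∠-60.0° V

Step 1 — Convert each phasor to rectangular form:
  V1 = 138·(cos(128.6°) + j·sin(128.6°)) = -86.1 + j107.8 V
  V2 = 80.3·(cos(1.0°) + j·sin(1.0°)) = 80.29 + j1.401 V
  V3 = 33.8·(cos(67.2°) + j·sin(67.2°)) = 13.1 + j31.16 V
  V4 = 110·(cos(-60.0°) + j·sin(-60.0°)) = 55 - j95.26 V
Step 2 — Sum components: V_total = 62.29 + j45.15 V.
Step 3 — Convert to polar: |V_total| = 76.93 V, ∠V_total = 35.9°.

V_total = 76.93∠35.9° V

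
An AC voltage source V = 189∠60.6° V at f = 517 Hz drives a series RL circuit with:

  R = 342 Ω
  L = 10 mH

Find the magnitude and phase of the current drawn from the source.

Step 1 — Angular frequency: ω = 2π·f = 2π·517 = 3248 rad/s.
Step 2 — Component impedances:
  R: Z = R = 342 Ω
  L: Z = jωL = j·3248·0.01 = 0 + j32.48 Ω
Step 3 — Series combination: Z_total = R + L = 342 + j32.48 Ω = 343.5∠5.4° Ω.
Step 4 — Source phasor: V = 189∠60.6° V = 92.78 + j164.7 V.
Step 5 — Ohm's law: I = V / Z_total = (92.78 + j164.7) / (342 + j32.48) = 0.3142 + j0.4516 A.
Step 6 — Convert to polar: |I| = 0.5502 A, ∠I = 55.2°.

I = 0.5502∠55.2° A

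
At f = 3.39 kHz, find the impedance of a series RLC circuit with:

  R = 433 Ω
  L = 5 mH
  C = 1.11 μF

Step 1 — Angular frequency: ω = 2π·f = 2π·3390 = 2.13e+04 rad/s.
Step 2 — Component impedances:
  R: Z = R = 433 Ω
  L: Z = jωL = j·2.13e+04·0.005 = 0 + j106.5 Ω
  C: Z = 1/(jωC) = -j/(ω·C) = 0 - j42.3 Ω
Step 3 — Series combination: Z_total = R + L + C = 433 + j64.2 Ω = 437.7∠8.4° Ω.

Z = 433 + j64.2 Ω = 437.7∠8.4° Ω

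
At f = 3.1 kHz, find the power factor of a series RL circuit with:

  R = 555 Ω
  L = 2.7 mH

Step 1 — Angular frequency: ω = 2π·f = 2π·3100 = 1.948e+04 rad/s.
Step 2 — Component impedances:
  R: Z = R = 555 Ω
  L: Z = jωL = j·1.948e+04·0.0027 = 0 + j52.59 Ω
Step 3 — Series combination: Z_total = R + L = 555 + j52.59 Ω = 557.5∠5.4° Ω.
Step 4 — Power factor: PF = cos(φ) = Re(Z)/|Z| = 555/557.5 = 0.9955.
Step 5 — Type: Im(Z) = 52.59 ⇒ lagging (phase φ = 5.4°).

PF = 0.9955 (lagging, φ = 5.4°)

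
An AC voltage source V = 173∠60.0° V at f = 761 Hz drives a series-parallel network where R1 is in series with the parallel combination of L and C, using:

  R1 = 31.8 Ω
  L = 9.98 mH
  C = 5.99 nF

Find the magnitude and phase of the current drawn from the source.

Step 1 — Angular frequency: ω = 2π·f = 2π·761 = 4782 rad/s.
Step 2 — Component impedances:
  R1: Z = R = 31.8 Ω
  L: Z = jωL = j·4782·0.00998 = 0 + j47.72 Ω
  C: Z = 1/(jωC) = -j/(ω·C) = 0 - j3.491e+04 Ω
Step 3 — Parallel branch: L || C = 1/(1/L + 1/C) = 0 + j47.78 Ω.
Step 4 — Series with R1: Z_total = R1 + (L || C) = 31.8 + j47.78 Ω = 57.4∠56.4° Ω.
Step 5 — Source phasor: V = 173∠60.0° V = 86.5 + j149.8 V.
Step 6 — Ohm's law: I = V / Z_total = (86.5 + j149.8) / (31.8 + j47.78) = 3.008 + j0.1915 A.
Step 7 — Convert to polar: |I| = 3.014 A, ∠I = 3.6°.

I = 3.014∠3.6° A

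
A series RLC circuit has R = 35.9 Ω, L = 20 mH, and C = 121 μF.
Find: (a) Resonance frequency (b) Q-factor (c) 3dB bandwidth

Step 1 — Resonance: ω₀ = 1/√(LC) = 1/√(0.02·0.000121) = 642.8 rad/s.
Step 2 — f₀ = ω₀/(2π) = 102.3 Hz.
Step 3 — Series Q: Q = ω₀L/R = 642.8·0.02/35.9 = 0.3581.
Step 4 — Bandwidth: Δω = ω₀/Q = 1795 rad/s; BW = Δω/(2π) = 285.7 Hz.

(a) f₀ = 102.3 Hz  (b) Q = 0.3581  (c) BW = 285.7 Hz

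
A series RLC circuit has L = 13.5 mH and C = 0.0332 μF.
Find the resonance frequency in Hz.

Step 1 — Resonance condition Im(Z)=0 gives ω₀ = 1/√(LC).
Step 2 — ω₀ = 1/√(0.0135·3.32e-08) = 4.724e+04 rad/s.
Step 3 — f₀ = ω₀/(2π) = 7518 Hz.

f₀ = 7518 Hz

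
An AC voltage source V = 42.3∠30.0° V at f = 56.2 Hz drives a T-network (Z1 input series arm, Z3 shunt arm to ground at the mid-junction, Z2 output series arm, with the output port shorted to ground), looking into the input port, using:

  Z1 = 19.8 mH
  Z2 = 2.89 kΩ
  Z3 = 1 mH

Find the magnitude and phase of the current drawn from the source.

Step 1 — Angular frequency: ω = 2π·f = 2π·56.2 = 353.1 rad/s.
Step 2 — Component impedances:
  Z1: Z = jωL = j·353.1·0.0198 = 0 + j6.992 Ω
  Z2: Z = R = 2890 Ω
  Z3: Z = jωL = j·353.1·0.001 = 0 + j0.3531 Ω
Step 3 — With the output port shorted to ground, the output series arm Z2 runs from the junction to ground; the shunt arm Z3 also runs from the junction to ground. They appear in parallel: Z3 || Z2 = 4.315e-05 + j0.3531 Ω.
Step 4 — Series with input arm Z1: Z_in = Z1 + (Z3 || Z2) = 4.315e-05 + j7.345 Ω = 7.345∠90.0° Ω.
Step 5 — Source phasor: V = 42.3∠30.0° V = 36.63 + j21.15 V.
Step 6 — Ohm's law: I = V / Z_total = (36.63 + j21.15) / (4.315e-05 + j7.345) = 2.88 - j4.988 A.
Step 7 — Convert to polar: |I| = 5.759 A, ∠I = -60.0°.

I = 5.759∠-60.0° A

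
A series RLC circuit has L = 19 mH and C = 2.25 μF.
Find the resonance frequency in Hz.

Step 1 — Resonance condition Im(Z)=0 gives ω₀ = 1/√(LC).
Step 2 — ω₀ = 1/√(0.019·2.25e-06) = 4837 rad/s.
Step 3 — f₀ = ω₀/(2π) = 769.8 Hz.

f₀ = 769.8 Hz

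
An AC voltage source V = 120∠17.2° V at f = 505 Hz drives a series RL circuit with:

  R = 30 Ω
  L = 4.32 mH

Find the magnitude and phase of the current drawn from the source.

Step 1 — Angular frequency: ω = 2π·f = 2π·505 = 3173 rad/s.
Step 2 — Component impedances:
  R: Z = R = 30 Ω
  L: Z = jωL = j·3173·0.00432 = 0 + j13.71 Ω
Step 3 — Series combination: Z_total = R + L = 30 + j13.71 Ω = 32.98∠24.6° Ω.
Step 4 — Source phasor: V = 120∠17.2° V = 114.6 + j35.48 V.
Step 5 — Ohm's law: I = V / Z_total = (114.6 + j35.48) / (30 + j13.71) = 3.608 - j0.4658 A.
Step 6 — Convert to polar: |I| = 3.638 A, ∠I = -7.4°.

I = 3.638∠-7.4° A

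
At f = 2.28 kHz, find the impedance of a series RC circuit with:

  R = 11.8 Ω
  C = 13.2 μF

Step 1 — Angular frequency: ω = 2π·f = 2π·2280 = 1.433e+04 rad/s.
Step 2 — Component impedances:
  R: Z = R = 11.8 Ω
  C: Z = 1/(jωC) = -j/(ω·C) = 0 - j5.288 Ω
Step 3 — Series combination: Z_total = R + C = 11.8 - j5.288 Ω = 12.93∠-24.1° Ω.

Z = 11.8 - j5.288 Ω = 12.93∠-24.1° Ω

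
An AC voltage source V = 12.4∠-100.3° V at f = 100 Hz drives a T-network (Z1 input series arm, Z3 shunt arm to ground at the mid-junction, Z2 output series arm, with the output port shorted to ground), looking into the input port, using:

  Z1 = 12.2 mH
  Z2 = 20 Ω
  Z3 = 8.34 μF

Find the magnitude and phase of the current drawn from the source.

Step 1 — Angular frequency: ω = 2π·f = 2π·100 = 628.3 rad/s.
Step 2 — Component impedances:
  Z1: Z = jωL = j·628.3·0.0122 = 0 + j7.665 Ω
  Z2: Z = R = 20 Ω
  Z3: Z = 1/(jωC) = -j/(ω·C) = 0 - j190.8 Ω
Step 3 — With the output port shorted to ground, the output series arm Z2 runs from the junction to ground; the shunt arm Z3 also runs from the junction to ground. They appear in parallel: Z3 || Z2 = 19.78 - j2.073 Ω.
Step 4 — Series with input arm Z1: Z_in = Z1 + (Z3 || Z2) = 19.78 + j5.592 Ω = 20.56∠15.8° Ω.
Step 5 — Source phasor: V = 12.4∠-100.3° V = -2.217 - j12.2 V.
Step 6 — Ohm's law: I = V / Z_total = (-2.217 - j12.2) / (19.78 + j5.592) = -0.2652 - j0.5417 A.
Step 7 — Convert to polar: |I| = 0.6032 A, ∠I = -116.1°.

I = 0.6032∠-116.1° A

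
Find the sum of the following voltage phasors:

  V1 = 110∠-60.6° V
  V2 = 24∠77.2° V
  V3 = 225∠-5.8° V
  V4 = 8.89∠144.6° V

Step 1 — Convert each phasor to rectangular form:
  V1 = 110·(cos(-60.6°) + j·sin(-60.6°)) = 54 - j95.83 V
  V2 = 24·(cos(77.2°) + j·sin(77.2°)) = 5.317 + j23.4 V
  V3 = 225·(cos(-5.8°) + j·sin(-5.8°)) = 223.8 - j22.74 V
  V4 = 8.89·(cos(144.6°) + j·sin(144.6°)) = -7.246 + j5.15 V
Step 2 — Sum components: V_total = 275.9 - j90.02 V.
Step 3 — Convert to polar: |V_total| = 290.2 V, ∠V_total = -18.1°.

V_total = 290.2∠-18.1° V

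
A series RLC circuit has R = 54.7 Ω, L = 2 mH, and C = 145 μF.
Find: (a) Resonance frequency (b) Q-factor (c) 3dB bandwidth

Step 1 — Resonance: ω₀ = 1/√(LC) = 1/√(0.002·0.000145) = 1857 rad/s.
Step 2 — f₀ = ω₀/(2π) = 295.5 Hz.
Step 3 — Series Q: Q = ω₀L/R = 1857·0.002/54.7 = 0.0679.
Step 4 — Bandwidth: Δω = ω₀/Q = 2.735e+04 rad/s; BW = Δω/(2π) = 4353 Hz.

(a) f₀ = 295.5 Hz  (b) Q = 0.0679  (c) BW = 4353 Hz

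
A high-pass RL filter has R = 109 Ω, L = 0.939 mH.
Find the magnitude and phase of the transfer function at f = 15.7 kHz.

Step 1 — Angular frequency: ω = 2π·1.57e+04 = 9.865e+04 rad/s.
Step 2 — Transfer function: H(jω) = jωL/(R + jωL).
Step 3 — Numerator jωL = j·92.63; denominator R + jωL = 109 + j92.63.
Step 4 — H = 0.4193 + j0.4935.
Step 5 — Magnitude: |H| = 0.6476 (-3.8 dB); phase: φ = 49.6°.

|H| = 0.6476 (-3.8 dB), φ = 49.6°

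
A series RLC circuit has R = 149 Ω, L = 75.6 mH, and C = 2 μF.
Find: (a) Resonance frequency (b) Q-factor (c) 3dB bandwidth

Step 1 — Resonance: ω₀ = 1/√(LC) = 1/√(0.0756·2e-06) = 2572 rad/s.
Step 2 — f₀ = ω₀/(2π) = 409.3 Hz.
Step 3 — Series Q: Q = ω₀L/R = 2572·0.0756/149 = 1.305.
Step 4 — Bandwidth: Δω = ω₀/Q = 1971 rad/s; BW = Δω/(2π) = 313.7 Hz.

(a) f₀ = 409.3 Hz  (b) Q = 1.305  (c) BW = 313.7 Hz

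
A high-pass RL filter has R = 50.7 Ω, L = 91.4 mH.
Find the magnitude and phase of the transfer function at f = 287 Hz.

Step 1 — Angular frequency: ω = 2π·287 = 1803 rad/s.
Step 2 — Transfer function: H(jω) = jωL/(R + jωL).
Step 3 — Numerator jωL = j·164.8; denominator R + jωL = 50.7 + j164.8.
Step 4 — H = 0.9136 + j0.281.
Step 5 — Magnitude: |H| = 0.9558 (-0.4 dB); phase: φ = 17.1°.

|H| = 0.9558 (-0.4 dB), φ = 17.1°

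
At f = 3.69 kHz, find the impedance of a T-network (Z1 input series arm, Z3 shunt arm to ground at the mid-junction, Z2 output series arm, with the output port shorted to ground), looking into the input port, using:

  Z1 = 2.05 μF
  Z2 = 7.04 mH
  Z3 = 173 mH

Step 1 — Angular frequency: ω = 2π·f = 2π·3690 = 2.318e+04 rad/s.
Step 2 — Component impedances:
  Z1: Z = 1/(jωC) = -j/(ω·C) = 0 - j21.04 Ω
  Z2: Z = jωL = j·2.318e+04·0.00704 = 0 + j163.2 Ω
  Z3: Z = jωL = j·2.318e+04·0.173 = 0 + j4011 Ω
Step 3 — With the output port shorted to ground, the output series arm Z2 runs from the junction to ground; the shunt arm Z3 also runs from the junction to ground. They appear in parallel: Z3 || Z2 = 0 + j156.8 Ω.
Step 4 — Series with input arm Z1: Z_in = Z1 + (Z3 || Z2) = 0 + j135.8 Ω = 135.8∠90.0° Ω.

Z = 0 + j135.8 Ω = 135.8∠90.0° Ω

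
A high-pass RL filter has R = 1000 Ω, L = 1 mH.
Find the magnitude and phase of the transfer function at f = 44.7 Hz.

Step 1 — Angular frequency: ω = 2π·44.7 = 280.9 rad/s.
Step 2 — Transfer function: H(jω) = jωL/(R + jωL).
Step 3 — Numerator jωL = j·0.2809; denominator R + jωL = 1000 + j0.2809.
Step 4 — H = 7.888e-08 + j0.0002809.
Step 5 — Magnitude: |H| = 0.0002809 (-71.0 dB); phase: φ = 90.0°.

|H| = 0.0002809 (-71.0 dB), φ = 90.0°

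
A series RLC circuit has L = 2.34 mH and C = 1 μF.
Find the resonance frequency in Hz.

Step 1 — Resonance condition Im(Z)=0 gives ω₀ = 1/√(LC).
Step 2 — ω₀ = 1/√(0.00234·1e-06) = 2.067e+04 rad/s.
Step 3 — f₀ = ω₀/(2π) = 3290 Hz.

f₀ = 3290 Hz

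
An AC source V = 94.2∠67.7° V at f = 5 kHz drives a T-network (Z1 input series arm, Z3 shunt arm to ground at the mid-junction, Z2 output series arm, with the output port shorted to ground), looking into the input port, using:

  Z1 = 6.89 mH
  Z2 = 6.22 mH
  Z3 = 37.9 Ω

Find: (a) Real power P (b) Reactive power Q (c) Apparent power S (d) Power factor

Step 1 — Angular frequency: ω = 2π·f = 2π·5000 = 3.142e+04 rad/s.
Step 2 — Component impedances:
  Z1: Z = jωL = j·3.142e+04·0.00689 = 0 + j216.5 Ω
  Z2: Z = jωL = j·3.142e+04·0.00622 = 0 + j195.4 Ω
  Z3: Z = R = 37.9 Ω
Step 3 — With the output port shorted to ground, the output series arm Z2 runs from the junction to ground; the shunt arm Z3 also runs from the junction to ground. They appear in parallel: Z3 || Z2 = 36.53 + j7.084 Ω.
Step 4 — Series with input arm Z1: Z_in = Z1 + (Z3 || Z2) = 36.53 + j223.5 Ω = 226.5∠80.7° Ω.
Step 5 — Source phasor: V = 94.2∠67.7° V = 35.74 + j87.15 V.
Step 6 — Current: I = V / Z = 0.4052 - j0.0937 A = 0.4159∠-13.0° A.
Step 7 — Complex power: S = V·I* = 6.318 + j38.66 VA.
Step 8 — Real power: P = Re(S) = 6.318 W.
Step 9 — Reactive power: Q = Im(S) = 38.66 VAR.
Step 10 — Apparent power: |S| = 39.18 VA.
Step 11 — Power factor: PF = P/|S| = 0.1613 (lagging).

(a) P = 6.318 W  (b) Q = 38.66 VAR  (c) S = 39.18 VA  (d) PF = 0.1613 (lagging)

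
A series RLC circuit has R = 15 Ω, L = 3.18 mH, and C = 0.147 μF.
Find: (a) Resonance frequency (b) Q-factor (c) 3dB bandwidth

Step 1 — Resonance: ω₀ = 1/√(LC) = 1/√(0.00318·1.47e-07) = 4.625e+04 rad/s.
Step 2 — f₀ = ω₀/(2π) = 7361 Hz.
Step 3 — Series Q: Q = ω₀L/R = 4.625e+04·0.00318/15 = 9.805.
Step 4 — Bandwidth: Δω = ω₀/Q = 4717 rad/s; BW = Δω/(2π) = 750.7 Hz.

(a) f₀ = 7361 Hz  (b) Q = 9.805  (c) BW = 750.7 Hz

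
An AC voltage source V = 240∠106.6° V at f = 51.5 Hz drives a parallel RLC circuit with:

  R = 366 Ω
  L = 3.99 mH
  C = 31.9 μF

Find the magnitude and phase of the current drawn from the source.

Step 1 — Angular frequency: ω = 2π·f = 2π·51.5 = 323.6 rad/s.
Step 2 — Component impedances:
  R: Z = R = 366 Ω
  L: Z = jωL = j·323.6·0.00399 = 0 + j1.291 Ω
  C: Z = 1/(jωC) = -j/(ω·C) = 0 - j96.88 Ω
Step 3 — Parallel combination: 1/Z_total = 1/R + 1/L + 1/C; Z_total = 0.004678 + j1.309 Ω = 1.309∠89.8° Ω.
Step 4 — Source phasor: V = 240∠106.6° V = -68.57 + j230 V.
Step 5 — Ohm's law: I = V / Z_total = (-68.57 + j230) / (0.004678 + j1.309) = 175.6 + j53.03 A.
Step 6 — Convert to polar: |I| = 183.4 A, ∠I = 16.8°.

I = 183.4∠16.8° A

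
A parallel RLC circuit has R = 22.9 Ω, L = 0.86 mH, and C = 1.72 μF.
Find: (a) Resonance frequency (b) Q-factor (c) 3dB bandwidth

Step 1 — Resonance: ω₀ = 1/√(LC) = 1/√(0.00086·1.72e-06) = 2.6e+04 rad/s.
Step 2 — f₀ = ω₀/(2π) = 4138 Hz.
Step 3 — Parallel Q: Q = R/(ω₀L) = 22.9/(2.6e+04·0.00086) = 1.024.
Step 4 — Bandwidth: Δω = ω₀/Q = 2.539e+04 rad/s; BW = Δω/(2π) = 4041 Hz.

(a) f₀ = 4138 Hz  (b) Q = 1.024  (c) BW = 4041 Hz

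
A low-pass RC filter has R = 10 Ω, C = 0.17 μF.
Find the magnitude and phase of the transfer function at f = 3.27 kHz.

Step 1 — Angular frequency: ω = 2π·3270 = 2.055e+04 rad/s.
Step 2 — Transfer function: H(jω) = 1/(1 + jωRC).
Step 3 — Denominator: 1 + jωRC = 1 + j·2.055e+04·10·1.7e-07 = 1 + j0.03493.
Step 4 — H = 0.9988 - j0.03489.
Step 5 — Magnitude: |H| = 0.9994 (-0.0 dB); phase: φ = -2.0°.

|H| = 0.9994 (-0.0 dB), φ = -2.0°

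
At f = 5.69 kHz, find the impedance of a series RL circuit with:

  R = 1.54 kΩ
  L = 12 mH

Step 1 — Angular frequency: ω = 2π·f = 2π·5690 = 3.575e+04 rad/s.
Step 2 — Component impedances:
  R: Z = R = 1540 Ω
  L: Z = jωL = j·3.575e+04·0.012 = 0 + j429 Ω
Step 3 — Series combination: Z_total = R + L = 1540 + j429 Ω = 1599∠15.6° Ω.

Z = 1540 + j429 Ω = 1599∠15.6° Ω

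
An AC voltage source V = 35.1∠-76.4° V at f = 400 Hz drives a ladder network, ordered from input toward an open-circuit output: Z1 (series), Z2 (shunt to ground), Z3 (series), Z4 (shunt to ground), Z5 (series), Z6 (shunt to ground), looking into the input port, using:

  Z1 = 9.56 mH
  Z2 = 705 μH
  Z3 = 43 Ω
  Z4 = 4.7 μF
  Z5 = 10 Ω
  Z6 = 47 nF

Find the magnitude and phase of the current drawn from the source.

Step 1 — Angular frequency: ω = 2π·f = 2π·400 = 2513 rad/s.
Step 2 — Component impedances:
  Z1: Z = jωL = j·2513·0.00956 = 0 + j24.03 Ω
  Z2: Z = jωL = j·2513·0.000705 = 0 + j1.772 Ω
  Z3: Z = R = 43 Ω
  Z4: Z = 1/(jωC) = -j/(ω·C) = 0 - j84.66 Ω
  Z5: Z = R = 10 Ω
  Z6: Z = 1/(jωC) = -j/(ω·C) = 0 - j8466 Ω
Step 3 — Ladder network (open output): work backward from the far end, alternating series and parallel combinations. Z_in = 0.01573 + j25.83 Ω = 25.83∠90.0° Ω.
Step 4 — Source phasor: V = 35.1∠-76.4° V = 8.253 - j34.12 V.
Step 5 — Ohm's law: I = V / Z_total = (8.253 - j34.12) / (0.01573 + j25.83) = -1.321 - j0.3204 A.
Step 6 — Convert to polar: |I| = 1.359 A, ∠I = -166.4°.

I = 1.359∠-166.4° A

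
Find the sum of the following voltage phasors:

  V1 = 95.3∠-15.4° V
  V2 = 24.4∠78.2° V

Step 1 — Convert each phasor to rectangular form:
  V1 = 95.3·(cos(-15.4°) + j·sin(-15.4°)) = 91.88 - j25.31 V
  V2 = 24.4·(cos(78.2°) + j·sin(78.2°)) = 4.99 + j23.88 V
Step 2 — Sum components: V_total = 96.87 - j1.423 V.
Step 3 — Convert to polar: |V_total| = 96.88 V, ∠V_total = -0.8°.

V_total = 96.88∠-0.8° V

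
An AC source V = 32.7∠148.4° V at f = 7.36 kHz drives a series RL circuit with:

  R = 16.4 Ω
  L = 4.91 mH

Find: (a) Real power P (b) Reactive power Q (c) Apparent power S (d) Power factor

Step 1 — Angular frequency: ω = 2π·f = 2π·7360 = 4.624e+04 rad/s.
Step 2 — Component impedances:
  R: Z = R = 16.4 Ω
  L: Z = jωL = j·4.624e+04·0.00491 = 0 + j227.1 Ω
Step 3 — Series combination: Z_total = R + L = 16.4 + j227.1 Ω = 227.7∠85.9° Ω.
Step 4 — Source phasor: V = 32.7∠148.4° V = -27.85 + j17.13 V.
Step 5 — Current: I = V / Z = 0.06626 + j0.1274 A = 0.1436∠62.5° A.
Step 6 — Complex power: S = V·I* = 0.3384 + j4.685 VA.
Step 7 — Real power: P = Re(S) = 0.3384 W.
Step 8 — Reactive power: Q = Im(S) = 4.685 VAR.
Step 9 — Apparent power: |S| = 4.697 VA.
Step 10 — Power factor: PF = P/|S| = 0.07204 (lagging).

(a) P = 0.3384 W  (b) Q = 4.685 VAR  (c) S = 4.697 VA  (d) PF = 0.07204 (lagging)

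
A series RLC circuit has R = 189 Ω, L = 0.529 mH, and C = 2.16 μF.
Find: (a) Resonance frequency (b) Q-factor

Step 1 — Resonance condition Im(Z)=0 gives ω₀ = 1/√(LC).
Step 2 — ω₀ = 1/√(0.000529·2.16e-06) = 2.958e+04 rad/s.
Step 3 — f₀ = ω₀/(2π) = 4708 Hz.
Step 4 — Series Q: Q = ω₀L/R = 2.958e+04·0.000529/189 = 0.0828.

(a) f₀ = 4708 Hz  (b) Q = 0.0828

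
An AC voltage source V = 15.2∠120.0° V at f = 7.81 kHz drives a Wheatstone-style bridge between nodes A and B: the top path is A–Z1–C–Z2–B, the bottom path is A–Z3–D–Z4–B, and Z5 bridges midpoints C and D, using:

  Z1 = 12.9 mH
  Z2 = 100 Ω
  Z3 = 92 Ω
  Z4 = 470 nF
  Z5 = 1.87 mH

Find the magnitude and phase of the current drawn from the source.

Step 1 — Angular frequency: ω = 2π·f = 2π·7810 = 4.907e+04 rad/s.
Step 2 — Component impedances:
  Z1: Z = jωL = j·4.907e+04·0.0129 = 0 + j633 Ω
  Z2: Z = R = 100 Ω
  Z3: Z = R = 92 Ω
  Z4: Z = 1/(jωC) = -j/(ω·C) = 0 - j43.36 Ω
  Z5: Z = jωL = j·4.907e+04·0.00187 = 0 + j91.76 Ω
Step 3 — Bridge requires nodal analysis (the Z5 bridge couples midpoints C and D, so the two paths cannot be reduced to a simple series/parallel combination). Setting node B to ground and injecting 1 A at node A, the 3-node admittance system at A, C, D solves to V_A = Z_AB = 107.7 - j28.66 Ω = 111.5∠-14.9° Ω.
Step 4 — Source phasor: V = 15.2∠120.0° V = -7.6 + j13.16 V.
Step 5 — Ohm's law: I = V / Z_total = (-7.6 + j13.16) / (107.7 - j28.66) = -0.09625 + j0.09659 A.
Step 6 — Convert to polar: |I| = 0.1364 A, ∠I = 134.9°.

I = 0.1364∠134.9° A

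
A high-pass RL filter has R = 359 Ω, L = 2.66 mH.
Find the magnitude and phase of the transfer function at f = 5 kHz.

Step 1 — Angular frequency: ω = 2π·5000 = 3.142e+04 rad/s.
Step 2 — Transfer function: H(jω) = jωL/(R + jωL).
Step 3 — Numerator jωL = j·83.57; denominator R + jωL = 359 + j83.57.
Step 4 — H = 0.0514 + j0.2208.
Step 5 — Magnitude: |H| = 0.2267 (-12.9 dB); phase: φ = 76.9°.

|H| = 0.2267 (-12.9 dB), φ = 76.9°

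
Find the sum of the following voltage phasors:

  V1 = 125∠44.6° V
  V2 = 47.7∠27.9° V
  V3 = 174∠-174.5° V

Step 1 — Convert each phasor to rectangular form:
  V1 = 125·(cos(44.6°) + j·sin(44.6°)) = 89 + j87.77 V
  V2 = 47.7·(cos(27.9°) + j·sin(27.9°)) = 42.16 + j22.32 V
  V3 = 174·(cos(-174.5°) + j·sin(-174.5°)) = -173.2 - j16.68 V
Step 2 — Sum components: V_total = -42.04 + j93.41 V.
Step 3 — Convert to polar: |V_total| = 102.4 V, ∠V_total = 114.2°.

V_total = 102.4∠114.2° V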